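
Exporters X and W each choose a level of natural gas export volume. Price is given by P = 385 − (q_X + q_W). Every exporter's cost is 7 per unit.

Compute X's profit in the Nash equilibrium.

Exporter X's profit: π = q_X(385 − (q_X + q_W)) − 7q_X.
∂π/∂q_X = 378 − 2q_X − q_W = 0, so q_X = 189 − 0.5q_W.
Setting q_X = q_W in the reaction function: q_X = 189 − 0.5q_X, so q_X = 189 / 1.5 = 126.
Price P = 385 − 252 = 133.
X's profit: (133 − 7)·126 = 15876.

15876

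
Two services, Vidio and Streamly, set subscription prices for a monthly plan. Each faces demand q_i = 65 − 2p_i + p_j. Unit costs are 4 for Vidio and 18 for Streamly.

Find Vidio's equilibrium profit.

Vidio's profit: π = (p_{Vidio} − 4)(65 − 2p_{Vidio} + p_{Streamly}).
∂π/∂p_{Vidio} = 73 − 4p_{Vidio} + p_{Streamly} = 0 ⇒ p_{Vidio} = 18.25 + 0.25p_{Streamly}.
Similarly p_{Streamly} = 25.25 + 0.25p_{Vidio}.
Solving the two reaction functions simultaneously: (1 − (0.25)(0.25))p_{Vidio} = 18.25 + 0.25·25.25, so 0.9375p_{Vidio} = 24.5625 and p_{Vidio} = 26.2.
Then p_{Streamly} = 25.25 + 0.25·26.2 = 31.8.
q_{Vidio} = 65 − 2·26.2 + 31.8 = 44.4.
Profit = (26.2 − 4)·44.4 = 985.68.

985.68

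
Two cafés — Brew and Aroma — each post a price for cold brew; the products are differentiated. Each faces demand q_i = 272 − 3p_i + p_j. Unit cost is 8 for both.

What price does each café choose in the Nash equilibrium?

59.2

Brew's profit: π = (p_{Brew} − 8)(272 − 3p_{Brew} + p_{Aroma}).
∂π/∂p_{Brew} = 296 − 6p_{Brew} + p_{Aroma} = 0 ⇒ p_{Brew} = 148/3 + (1/6)p_{Aroma}.
By symmetry p_{Aroma} = p_{Brew}; substituting into the reaction function, (5/6)p_{Brew} = 148/3 and p_{Brew} = 59.2.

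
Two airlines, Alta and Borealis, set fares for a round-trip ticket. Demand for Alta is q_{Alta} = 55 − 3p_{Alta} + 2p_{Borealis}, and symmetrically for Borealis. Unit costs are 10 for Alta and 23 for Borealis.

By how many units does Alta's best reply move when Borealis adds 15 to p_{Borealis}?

Alta's profit: π = (p_{Alta} − 10)(55 − 3p_{Alta} + 2p_{Borealis}).
∂π/∂p_{Alta} = 85 − 6p_{Alta} + 2p_{Borealis} = 0 ⇒ p_{Alta} = 85/6 + (1/3)p_{Borealis}.
The reaction-function slope is 1/3, so a 15-unit rise in p_{Borealis} moves p_{Alta} by 1/3 × 15 = 5. Alta's best response rises — the actions are strategic complements.

5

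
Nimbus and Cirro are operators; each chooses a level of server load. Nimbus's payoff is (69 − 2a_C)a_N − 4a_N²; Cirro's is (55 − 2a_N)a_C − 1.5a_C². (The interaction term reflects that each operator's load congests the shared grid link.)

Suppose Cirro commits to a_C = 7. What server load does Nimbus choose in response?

6.875

Expanding Nimbus's payoff: 69a_N − 2a_Ca_N − 4a_N².
∂π/∂a_N = 69 − 2a_C − 8a_N = 0, so a_N = 8.625 − 0.25a_C.
At a_C = 7: a_N = 8.625 − 0.25·7 = 6.875.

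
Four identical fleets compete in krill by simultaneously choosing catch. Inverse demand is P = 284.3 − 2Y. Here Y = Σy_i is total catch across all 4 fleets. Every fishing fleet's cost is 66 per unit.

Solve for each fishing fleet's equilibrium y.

A representative fishing fleet's profit is π_i = y_i(284.3 − 2Y) − 66y_i, with Y = y_i + Σ_{j≠i} y_j.
First-order condition: 218.3 − 4y_i − 2Σ_{j≠i} y_j = 0.
In a symmetric equilibrium every fishing fleet chooses the same y, so Σ_{j≠i} y_j = 3y. The condition becomes 218.3 − 10y = 0, giving y = 218.3/10 = 21.83.

21.83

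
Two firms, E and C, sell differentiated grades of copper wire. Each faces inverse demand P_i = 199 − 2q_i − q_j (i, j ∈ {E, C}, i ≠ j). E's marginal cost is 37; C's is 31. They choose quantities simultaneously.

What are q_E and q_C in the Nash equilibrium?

32, 34

Firm E's profit: π = q_E(199 − 2q_E − q_C) − 37q_E.
∂π/∂q_E = 162 − 4q_E − q_C = 0 ⇒ q_E = 40.5 − 0.25q_C.
Similarly q_C = 42 − 0.25q_E.
Plugging q_C into E's best response: q_E = 40.5 − 0.25(42 − 0.25q_E) ⇒ 0.9375q_E = 30, so q_E = 32.
Then q_C = 42 − 0.25·32 = 34.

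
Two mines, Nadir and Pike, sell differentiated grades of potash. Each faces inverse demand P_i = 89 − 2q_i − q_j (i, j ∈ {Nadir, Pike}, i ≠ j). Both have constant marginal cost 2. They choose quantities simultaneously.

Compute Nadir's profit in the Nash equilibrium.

605.52

Mine Nadir's profit: π = q_{Nadir}(89 − 2q_{Nadir} − q_{Pike}) − 2q_{Nadir}.
∂π/∂q_{Nadir} = 87 − 4q_{Nadir} − q_{Pike} = 0 ⇒ q_{Nadir} = 21.75 − 0.25q_{Pike}.
Setting q_{Nadir} = q_{Pike} in the reaction function: q_{Nadir} = 21.75 − 0.25q_{Nadir}, so q_{Nadir} = 21.75 / 1.25 = 17.4.
P_{Nadir} = 89 − 2·17.4 − 17.4 = 36.8.
Profit = (36.8 − 2)·17.4 = 605.52.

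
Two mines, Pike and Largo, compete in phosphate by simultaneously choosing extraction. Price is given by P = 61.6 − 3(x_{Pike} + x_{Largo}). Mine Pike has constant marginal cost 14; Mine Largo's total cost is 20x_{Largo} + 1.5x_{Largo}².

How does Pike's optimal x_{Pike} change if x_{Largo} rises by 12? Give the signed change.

-6

Mine Pike's profit: π = x_{Pike}(61.6 − 3(x_{Pike} + x_{Largo})) − 14x_{Pike}.
∂π/∂x_{Pike} = 47.6 − 6x_{Pike} − 3x_{Largo} = 0, so x_{Pike} = 119/15 − 0.5x_{Largo}.
The reaction-function slope is −0.5, so a 12-unit rise in x_{Largo} moves x_{Pike} by −0.5 × 12 = −6. Pike's best response falls — the actions are strategic substitutes.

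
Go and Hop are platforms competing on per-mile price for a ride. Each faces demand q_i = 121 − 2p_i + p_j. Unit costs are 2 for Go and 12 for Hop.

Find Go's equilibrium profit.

3362

Go's profit: π = (p_{Go} − 2)(121 − 2p_{Go} + p_{Hop}).
∂π/∂p_{Go} = 125 − 4p_{Go} + p_{Hop} = 0 ⇒ p_{Go} = 31.25 + 0.25p_{Hop}.
Similarly p_{Hop} = 36.25 + 0.25p_{Go}.
Substituting the second reaction function into the first: p_{Go} = 31.25 + 0.25(36.25 + 0.25p_{Go}), which gives 0.9375p_{Go} = 40.3125 ⇒ p_{Go} = 43.
Then p_{Hop} = 36.25 + 0.25·43 = 47.
q_{Go} = 121 − 2·43 + 47 = 82.
Profit = (43 − 2)·82 = 3362.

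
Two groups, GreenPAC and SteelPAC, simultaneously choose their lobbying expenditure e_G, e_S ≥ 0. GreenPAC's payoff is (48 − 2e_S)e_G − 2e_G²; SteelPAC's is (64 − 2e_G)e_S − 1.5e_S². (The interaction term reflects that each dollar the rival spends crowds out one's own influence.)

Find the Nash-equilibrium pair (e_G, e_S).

Expanding GreenPAC's payoff: 48e_G − 2e_Se_G − 2e_G².
∂π/∂e_G = 48 − 2e_S − 4e_G = 0, so e_G = 12 − 0.5e_S.
Likewise for SteelPAC: e_S = 64/3 − (2/3)e_G.
Plugging e_S into GreenPAC's best response: e_G = 12 − 0.5(64/3 − (2/3)e_G) ⇒ (2/3)e_G = 4/3, so e_G = 2.
Then e_S = 64/3 − (2/3)·2 = 20.

2, 20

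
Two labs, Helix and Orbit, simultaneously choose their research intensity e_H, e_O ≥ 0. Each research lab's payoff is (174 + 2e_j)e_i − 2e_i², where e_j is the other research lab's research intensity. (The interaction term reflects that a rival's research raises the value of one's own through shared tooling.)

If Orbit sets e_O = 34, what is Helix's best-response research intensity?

60.5

Helix's payoff is (174 + 2e_O)e_H − 2e_H².
∂π/∂e_H = 174 + 2e_O − 4e_H = 0, so e_H = 43.5 + 0.5e_O.
At e_O = 34: e_H = 43.5 + 0.5·34 = 60.5.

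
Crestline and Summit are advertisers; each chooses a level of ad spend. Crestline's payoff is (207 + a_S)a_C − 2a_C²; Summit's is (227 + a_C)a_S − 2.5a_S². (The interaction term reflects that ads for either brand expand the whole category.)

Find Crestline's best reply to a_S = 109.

Expanding Crestline's payoff: 207a_C + a_Sa_C − 2a_C².
∂π/∂a_C = 207 + a_S − 4a_C = 0, so a_C = 51.75 + 0.25a_S.
At a_S = 109: a_C = 51.75 + 0.25·109 = 79.

79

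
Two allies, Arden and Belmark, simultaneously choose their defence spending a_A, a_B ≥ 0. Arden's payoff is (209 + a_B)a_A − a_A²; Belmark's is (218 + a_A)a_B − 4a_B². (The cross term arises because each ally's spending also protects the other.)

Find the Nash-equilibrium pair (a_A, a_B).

126, 43

Expanding Arden's payoff: 209a_A + a_Ba_A − a_A².
∂π/∂a_A = 209 + a_B − 2a_A = 0, so a_A = 104.5 + 0.5a_B.
Likewise for Belmark: a_B = 27.25 + 0.125a_A.
Substituting the second reaction function into the first: a_A = 104.5 + 0.5(27.25 + 0.125a_A), which gives 0.9375a_A = 118.125 ⇒ a_A = 126.
Then a_B = 27.25 + 0.125·126 = 43.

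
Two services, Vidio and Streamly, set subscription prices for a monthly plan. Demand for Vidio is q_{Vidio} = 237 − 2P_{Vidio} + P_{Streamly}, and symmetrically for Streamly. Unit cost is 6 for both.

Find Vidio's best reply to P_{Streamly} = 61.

Vidio's profit: π = (P_{Vidio} − 6)(237 − 2P_{Vidio} + P_{Streamly}).
∂π/∂P_{Vidio} = 249 − 4P_{Vidio} + P_{Streamly} = 0 ⇒ P_{Vidio} = 62.25 + 0.25P_{Streamly}.
At P_{Streamly} = 61: P_{Vidio} = 62.25 + 0.25·61 = 77.5.

77.5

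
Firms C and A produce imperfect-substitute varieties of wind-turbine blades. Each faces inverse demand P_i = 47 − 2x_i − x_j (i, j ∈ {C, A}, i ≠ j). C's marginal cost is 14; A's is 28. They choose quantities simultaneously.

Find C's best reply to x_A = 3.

7.5

Firm C's profit: π = x_C(47 − 2x_C − x_A) − 14x_C.
∂π/∂x_C = 33 − 4x_C − x_A = 0 ⇒ x_C = 8.25 − 0.25x_A.
At x_A = 3: x_C = 8.25 − 0.25·3 = 7.5.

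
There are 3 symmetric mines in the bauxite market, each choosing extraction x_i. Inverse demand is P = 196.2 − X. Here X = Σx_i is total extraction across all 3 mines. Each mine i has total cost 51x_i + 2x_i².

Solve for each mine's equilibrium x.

A representative mine's profit is π_i = x_i(196.2 − X) − 51x_i − 2x_i², with X = x_i + Σ_{j≠i} x_j.
First-order condition: 145.2 − 6x_i − Σ_{j≠i} x_j = 0.
With identical mines, set every x_j = x: then 145.2 − 6x − 2x = 0, i.e. x = 145.2/8 = 18.15.

18.15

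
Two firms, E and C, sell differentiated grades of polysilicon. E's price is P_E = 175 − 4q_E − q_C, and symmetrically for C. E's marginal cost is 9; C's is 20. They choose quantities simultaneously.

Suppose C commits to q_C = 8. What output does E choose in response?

19.75

Firm E's profit: π = q_E(175 − 4q_E − q_C) − 9q_E.
∂π/∂q_E = 166 − 8q_E − q_C = 0 ⇒ q_E = 20.75 − 0.125q_C.
At q_C = 8: q_E = 20.75 − 0.125·8 = 19.75.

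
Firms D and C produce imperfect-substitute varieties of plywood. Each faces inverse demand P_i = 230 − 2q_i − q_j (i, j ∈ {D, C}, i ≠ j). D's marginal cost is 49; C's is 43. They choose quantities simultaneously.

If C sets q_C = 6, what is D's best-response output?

Firm D's profit: π = q_D(230 − 2q_D − q_C) − 49q_D.
∂π/∂q_D = 181 − 4q_D − q_C = 0 ⇒ q_D = 45.25 − 0.25q_C.
At q_C = 6: q_D = 45.25 − 0.25·6 = 43.75.

43.75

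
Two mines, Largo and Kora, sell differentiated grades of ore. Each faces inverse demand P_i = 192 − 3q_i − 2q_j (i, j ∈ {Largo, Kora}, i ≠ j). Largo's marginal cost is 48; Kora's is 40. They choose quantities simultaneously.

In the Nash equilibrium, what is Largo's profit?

Mine Largo's profit: π = q_{Largo}(192 − 3q_{Largo} − 2q_{Kora}) − 48q_{Largo}.
∂π/∂q_{Largo} = 144 − 6q_{Largo} − 2q_{Kora} = 0 ⇒ q_{Largo} = 24 − (1/3)q_{Kora}.
Similarly q_{Kora} = 76/3 − (1/3)q_{Largo}.
Solving the two reaction functions simultaneously: (1 − (−1/3)(−1/3))q_{Largo} = 24 − (1/3)·(76/3), so (8/9)q_{Largo} = 140/9 and q_{Largo} = 17.5.
Then q_{Kora} = 76/3 − (1/3)·17.5 = 19.5.
P_{Largo} = 192 − 3·17.5 − 2·19.5 = 100.5.
Profit = (100.5 − 48)·17.5 = 918.75.

918.75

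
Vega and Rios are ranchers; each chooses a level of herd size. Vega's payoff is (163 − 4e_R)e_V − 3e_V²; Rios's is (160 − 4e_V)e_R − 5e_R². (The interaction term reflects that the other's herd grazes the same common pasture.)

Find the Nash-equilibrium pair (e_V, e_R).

Expanding Vega's payoff: 163e_V − 4e_Re_V − 3e_V².
∂π/∂e_V = 163 − 4e_R − 6e_V = 0, so e_V = 163/6 − (2/3)e_R.
Likewise for Rios: e_R = 16 − 0.4e_V.
Substituting the second reaction function into the first: e_V = 163/6 − (2/3)(16 − 0.4e_V), which gives (11/15)e_V = 16.5 ⇒ e_V = 22.5.
Then e_R = 16 − 0.4·22.5 = 7.

22.5, 7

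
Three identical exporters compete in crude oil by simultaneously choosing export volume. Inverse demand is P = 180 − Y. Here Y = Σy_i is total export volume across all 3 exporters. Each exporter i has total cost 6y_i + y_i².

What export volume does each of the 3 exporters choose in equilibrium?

A representative exporter's profit is π_i = y_i(180 − Y) − 6y_i − y_i², with Y = y_i + Σ_{j≠i} y_j.
First-order condition: 174 − 4y_i − Σ_{j≠i} y_j = 0.
In a symmetric equilibrium every exporter chooses the same y, so Σ_{j≠i} y_j = 2y. The condition becomes 174 − 6y = 0, giving y = 174/6 = 29.

29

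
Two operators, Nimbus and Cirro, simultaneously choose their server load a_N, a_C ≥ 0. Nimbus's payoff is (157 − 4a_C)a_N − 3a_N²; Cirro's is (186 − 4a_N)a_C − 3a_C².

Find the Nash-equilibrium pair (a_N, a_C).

9.9, 24.4

Expanding Nimbus's payoff: 157a_N − 4a_Ca_N − 3a_N².
∂π/∂a_N = 157 − 4a_C − 6a_N = 0, so a_N = 157/6 − (2/3)a_C.
Likewise for Cirro: a_C = 31 − (2/3)a_N.
Solving the two reaction functions simultaneously: (1 − (−2/3)(−2/3))a_N = 157/6 − (2/3)·31, so (5/9)a_N = 5.5 and a_N = 9.9.
Then a_C = 31 − (2/3)·9.9 = 24.4.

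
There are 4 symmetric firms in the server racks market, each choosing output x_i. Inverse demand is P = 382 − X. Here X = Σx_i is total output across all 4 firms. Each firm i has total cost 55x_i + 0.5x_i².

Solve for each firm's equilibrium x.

54.5

A representative firm's profit is π_i = x_i(382 − X) − 55x_i − 0.5x_i², with X = x_i + Σ_{j≠i} x_j.
First-order condition: 327 − 3x_i − Σ_{j≠i} x_j = 0.
Imposing symmetry (x_j = x for all j) turns Σ_{j≠i} x_j into 3x, so 327 = 6x and x = 54.5.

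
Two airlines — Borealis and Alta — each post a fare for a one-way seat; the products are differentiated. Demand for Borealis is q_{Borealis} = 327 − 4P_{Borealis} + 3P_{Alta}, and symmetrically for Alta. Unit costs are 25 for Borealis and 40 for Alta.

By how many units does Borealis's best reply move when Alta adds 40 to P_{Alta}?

15

Borealis's profit: π = (P_{Borealis} − 25)(327 − 4P_{Borealis} + 3P_{Alta}).
∂π/∂P_{Borealis} = 427 − 8P_{Borealis} + 3P_{Alta} = 0 ⇒ P_{Borealis} = 53.375 + 0.375P_{Alta}.
The reaction-function slope is 0.375, so a 40-unit rise in P_{Alta} moves P_{Borealis} by 0.375 × 40 = 15. Borealis's best response rises — the actions are strategic complements.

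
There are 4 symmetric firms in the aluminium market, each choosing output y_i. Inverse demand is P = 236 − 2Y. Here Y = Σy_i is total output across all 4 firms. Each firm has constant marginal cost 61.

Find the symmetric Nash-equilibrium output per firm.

17.5

A representative firm's profit is π_i = y_i(236 − 2Y) − 61y_i, with Y = y_i + Σ_{j≠i} y_j.
First-order condition: 175 − 4y_i − 2Σ_{j≠i} y_j = 0.
Imposing symmetry (y_j = y for all j) turns Σ_{j≠i} y_j into 3y, so 175 = 10y and y = 17.5.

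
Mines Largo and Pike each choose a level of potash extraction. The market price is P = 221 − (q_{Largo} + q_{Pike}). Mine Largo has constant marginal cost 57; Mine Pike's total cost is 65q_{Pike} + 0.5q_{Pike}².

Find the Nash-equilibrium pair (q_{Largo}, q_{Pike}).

Mine Largo's profit: π = q_{Largo}(221 − (q_{Largo} + q_{Pike})) − 57q_{Largo}.
∂π/∂q_{Largo} = 164 − 2q_{Largo} − q_{Pike} = 0, so q_{Largo} = 82 − 0.5q_{Pike}.
For Pike: ∂π/∂q_{Pike} = 156 − 3q_{Pike} − q_{Largo} = 0 ⇒ q_{Pike} = 52 − (1/3)q_{Largo}.
Plugging q_{Pike} into Largo's best response: q_{Largo} = 82 − 0.5(52 − (1/3)q_{Largo}) ⇒ (5/6)q_{Largo} = 56, so q_{Largo} = 67.2.
Then q_{Pike} = 52 − (1/3)·67.2 = 29.6.

67.2, 29.6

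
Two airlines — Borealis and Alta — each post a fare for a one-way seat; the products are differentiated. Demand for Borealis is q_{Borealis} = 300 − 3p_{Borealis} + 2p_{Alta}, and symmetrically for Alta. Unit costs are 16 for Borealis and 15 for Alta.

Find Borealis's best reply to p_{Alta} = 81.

Borealis's profit: π = (p_{Borealis} − 16)(300 − 3p_{Borealis} + 2p_{Alta}).
∂π/∂p_{Borealis} = 348 − 6p_{Borealis} + 2p_{Alta} = 0 ⇒ p_{Borealis} = 58 + (1/3)p_{Alta}.
At p_{Alta} = 81: p_{Borealis} = 58 + (1/3)·81 = 85.

85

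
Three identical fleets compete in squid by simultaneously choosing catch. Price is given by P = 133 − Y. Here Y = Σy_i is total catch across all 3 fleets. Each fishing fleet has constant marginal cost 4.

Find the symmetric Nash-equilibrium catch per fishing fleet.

32.25

A representative fishing fleet's profit is π_i = y_i(133 − Y) − 4y_i, with Y = y_i + Σ_{j≠i} y_j.
First-order condition: 129 − 2y_i − Σ_{j≠i} y_j = 0.
In a symmetric equilibrium every fishing fleet chooses the same y, so Σ_{j≠i} y_j = 2y. The condition becomes 129 − 4y = 0, giving y = 129/4 = 32.25.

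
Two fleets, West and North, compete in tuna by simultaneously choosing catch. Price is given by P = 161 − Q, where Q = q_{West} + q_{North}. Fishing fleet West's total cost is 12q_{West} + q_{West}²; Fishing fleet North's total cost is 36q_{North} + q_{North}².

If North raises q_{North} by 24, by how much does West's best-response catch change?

Fishing fleet West's profit: π = q_{West}(161 − (q_{West} + q_{North})) − 12q_{West} − q_{West}².
∂π/∂q_{West} = 149 − 4q_{West} − q_{North} = 0, so q_{West} = 37.25 − 0.25q_{North}.
The reaction-function slope is −0.25, so a 24-unit rise in q_{North} moves q_{West} by −0.25 × 24 = −6. West's best response falls — the actions are strategic substitutes.

-6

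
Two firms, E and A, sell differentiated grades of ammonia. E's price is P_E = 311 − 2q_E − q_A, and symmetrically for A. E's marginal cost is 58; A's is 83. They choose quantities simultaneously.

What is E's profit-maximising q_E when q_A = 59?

48.5

Firm E's profit: π = q_E(311 − 2q_E − q_A) − 58q_E.
∂π/∂q_E = 253 − 4q_E − q_A = 0 ⇒ q_E = 63.25 − 0.25q_A.
At q_A = 59: q_E = 63.25 − 0.25·59 = 48.5.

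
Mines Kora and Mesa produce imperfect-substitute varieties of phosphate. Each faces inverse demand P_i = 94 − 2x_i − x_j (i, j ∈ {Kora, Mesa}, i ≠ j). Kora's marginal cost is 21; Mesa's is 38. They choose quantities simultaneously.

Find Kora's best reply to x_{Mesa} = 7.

16.5

Mine Kora's profit: π = x_{Kora}(94 − 2x_{Kora} − x_{Mesa}) − 21x_{Kora}.
∂π/∂x_{Kora} = 73 − 4x_{Kora} − x_{Mesa} = 0 ⇒ x_{Kora} = 18.25 − 0.25x_{Mesa}.
At x_{Mesa} = 7: x_{Kora} = 18.25 − 0.25·7 = 16.5.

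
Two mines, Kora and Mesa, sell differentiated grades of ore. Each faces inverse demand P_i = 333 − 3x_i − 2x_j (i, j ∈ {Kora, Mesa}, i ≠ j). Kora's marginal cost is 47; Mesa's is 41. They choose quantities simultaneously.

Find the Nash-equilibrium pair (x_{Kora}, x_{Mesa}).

35.375, 36.875

Mine Kora's profit: π = x_{Kora}(333 − 3x_{Kora} − 2x_{Mesa}) − 47x_{Kora}.
∂π/∂x_{Kora} = 286 − 6x_{Kora} − 2x_{Mesa} = 0 ⇒ x_{Kora} = 143/3 − (1/3)x_{Mesa}.
Similarly x_{Mesa} = 146/3 − (1/3)x_{Kora}.
Substituting the second reaction function into the first: x_{Kora} = 143/3 − (1/3)(146/3 − (1/3)x_{Kora}), which gives (8/9)x_{Kora} = 283/9 ⇒ x_{Kora} = 35.375.
Then x_{Mesa} = 146/3 − (1/3)·35.375 = 36.875.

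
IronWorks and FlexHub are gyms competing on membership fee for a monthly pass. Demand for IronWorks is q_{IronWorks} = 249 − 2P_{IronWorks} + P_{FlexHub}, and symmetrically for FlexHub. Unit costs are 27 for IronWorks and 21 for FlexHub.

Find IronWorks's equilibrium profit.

10716.48

IronWorks's profit: π = (P_{IronWorks} − 27)(249 − 2P_{IronWorks} + P_{FlexHub}).
∂π/∂P_{IronWorks} = 303 − 4P_{IronWorks} + P_{FlexHub} = 0 ⇒ P_{IronWorks} = 75.75 + 0.25P_{FlexHub}.
Similarly P_{FlexHub} = 72.75 + 0.25P_{IronWorks}.
Substituting the second reaction function into the first: P_{IronWorks} = 75.75 + 0.25(72.75 + 0.25P_{IronWorks}), which gives 0.9375P_{IronWorks} = 93.9375 ⇒ P_{IronWorks} = 100.2.
Then P_{FlexHub} = 72.75 + 0.25·100.2 = 97.8.
q_{IronWorks} = 249 − 2·100.2 + 97.8 = 146.4.
Profit = (100.2 − 27)·146.4 = 10716.48.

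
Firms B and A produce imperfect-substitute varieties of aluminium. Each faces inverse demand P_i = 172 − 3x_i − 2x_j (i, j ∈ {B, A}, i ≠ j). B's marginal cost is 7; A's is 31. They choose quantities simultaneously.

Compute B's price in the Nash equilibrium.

Firm B's profit: π = x_B(172 − 3x_B − 2x_A) − 7x_B.
∂π/∂x_B = 165 − 6x_B − 2x_A = 0 ⇒ x_B = 27.5 − (1/3)x_A.
Similarly x_A = 23.5 − (1/3)x_B.
Solving the two reaction functions simultaneously: (1 − (−1/3)(−1/3))x_B = 27.5 − (1/3)·23.5, so (8/9)x_B = 59/3 and x_B = 22.125.
Then x_A = 23.5 − (1/3)·22.125 = 16.125.
P_B = 172 − 3·22.125 − 2·16.125 = 73.375.

73.375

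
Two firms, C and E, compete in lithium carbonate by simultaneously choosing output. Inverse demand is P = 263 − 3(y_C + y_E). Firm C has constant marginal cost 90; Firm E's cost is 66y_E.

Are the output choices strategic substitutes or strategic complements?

strategic substitutes

Firm C's profit: π = y_C(263 − 3(y_C + y_E)) − 90y_C.
∂π/∂y_C = 173 − 6y_C − 3y_E = 0, so y_C = 173/6 − 0.5y_E.
The best-response slope dy_C/dy_E = −0.5 < 0: the reaction function is downward-sloping, so the choices are strategic substitutes.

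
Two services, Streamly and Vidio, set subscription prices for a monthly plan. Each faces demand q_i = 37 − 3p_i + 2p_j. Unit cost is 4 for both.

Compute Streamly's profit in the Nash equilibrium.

204.1875

Streamly's profit: π = (p_{Streamly} − 4)(37 − 3p_{Streamly} + 2p_{Vidio}).
∂π/∂p_{Streamly} = 49 − 6p_{Streamly} + 2p_{Vidio} = 0 ⇒ p_{Streamly} = 49/6 + (1/3)p_{Vidio}.
Setting p_{Streamly} = p_{Vidio} in the reaction function: p_{Streamly} = 49/6 + (1/3)p_{Streamly}, so p_{Streamly} = (49/6) / (2/3) = 12.25.
q_{Streamly} = 37 − 3·12.25 + 2·12.25 = 24.75.
Profit = (12.25 − 4)·24.75 = 204.1875.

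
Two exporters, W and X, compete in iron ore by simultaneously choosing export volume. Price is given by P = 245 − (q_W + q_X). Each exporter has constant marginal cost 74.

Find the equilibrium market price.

131

Exporter W's profit: π = q_W(245 − (q_W + q_X)) − 74q_W.
∂π/∂q_W = 171 − 2q_W − q_X = 0, so q_W = 85.5 − 0.5q_X.
By symmetry q_X = q_W; substituting into the reaction function, 1.5q_W = 85.5 and q_W = 57.
Equilibrium price: P = 245 − 114 = 131.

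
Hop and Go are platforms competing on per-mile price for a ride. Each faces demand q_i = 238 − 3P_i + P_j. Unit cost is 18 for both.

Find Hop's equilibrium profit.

Hop's profit: π = (P_{Hop} − 18)(238 − 3P_{Hop} + P_{Go}).
∂π/∂P_{Hop} = 292 − 6P_{Hop} + P_{Go} = 0 ⇒ P_{Hop} = 146/3 + (1/6)P_{Go}.
Setting P_{Hop} = P_{Go} in the reaction function: P_{Hop} = 146/3 + (1/6)P_{Hop}, so P_{Hop} = (146/3) / (5/6) = 58.4.
q_{Hop} = 238 − 3·58.4 + 58.4 = 121.2.
Profit = (58.4 − 18)·121.2 = 4896.48.

4896.48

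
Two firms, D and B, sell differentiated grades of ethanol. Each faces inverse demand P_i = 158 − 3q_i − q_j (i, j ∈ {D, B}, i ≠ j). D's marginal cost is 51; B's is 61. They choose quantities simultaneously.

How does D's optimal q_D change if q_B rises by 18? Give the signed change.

Firm D's profit: π = q_D(158 − 3q_D − q_B) − 51q_D.
∂π/∂q_D = 107 − 6q_D − q_B = 0 ⇒ q_D = 107/6 − (1/6)q_B.
The reaction-function slope is −1/6, so an 18-unit rise in q_B moves q_D by −1/6 × 18 = −3. D's best response falls — the actions are strategic substitutes.

-3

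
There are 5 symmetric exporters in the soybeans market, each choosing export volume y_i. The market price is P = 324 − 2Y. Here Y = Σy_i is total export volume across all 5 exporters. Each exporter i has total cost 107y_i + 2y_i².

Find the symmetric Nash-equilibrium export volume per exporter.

A representative exporter's profit is π_i = y_i(324 − 2Y) − 107y_i − 2y_i², with Y = y_i + Σ_{j≠i} y_j.
First-order condition: 217 − 8y_i − 2Σ_{j≠i} y_j = 0.
Imposing symmetry (y_j = y for all j) turns Σ_{j≠i} y_j into 4y, so 217 = 16y and y = 13.5625.

13.5625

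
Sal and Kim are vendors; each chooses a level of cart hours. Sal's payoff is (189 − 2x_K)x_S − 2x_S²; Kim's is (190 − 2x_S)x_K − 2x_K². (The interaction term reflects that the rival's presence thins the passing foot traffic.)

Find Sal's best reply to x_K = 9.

42.75

Expanding Sal's payoff: 189x_S − 2x_Kx_S − 2x_S².
∂π/∂x_S = 189 − 2x_K − 4x_S = 0, so x_S = 47.25 − 0.5x_K.
At x_K = 9: x_S = 47.25 − 0.5·9 = 42.75.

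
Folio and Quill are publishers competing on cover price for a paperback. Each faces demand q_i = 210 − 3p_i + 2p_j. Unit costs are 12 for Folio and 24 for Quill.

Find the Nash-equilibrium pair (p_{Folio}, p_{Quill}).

Folio's profit: π = (p_{Folio} − 12)(210 − 3p_{Folio} + 2p_{Quill}).
∂π/∂p_{Folio} = 246 − 6p_{Folio} + 2p_{Quill} = 0 ⇒ p_{Folio} = 41 + (1/3)p_{Quill}.
Similarly p_{Quill} = 47 + (1/3)p_{Folio}.
Substituting the second reaction function into the first: p_{Folio} = 41 + (1/3)(47 + (1/3)p_{Folio}), which gives (8/9)p_{Folio} = 170/3 ⇒ p_{Folio} = 63.75.
Then p_{Quill} = 47 + (1/3)·63.75 = 68.25.

63.75, 68.25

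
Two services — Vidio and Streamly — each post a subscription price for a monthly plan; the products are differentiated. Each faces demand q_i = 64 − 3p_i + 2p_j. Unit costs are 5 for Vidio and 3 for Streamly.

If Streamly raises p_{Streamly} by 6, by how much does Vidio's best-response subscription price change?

Vidio's profit: π = (p_{Vidio} − 5)(64 − 3p_{Vidio} + 2p_{Streamly}).
∂π/∂p_{Vidio} = 79 − 6p_{Vidio} + 2p_{Streamly} = 0 ⇒ p_{Vidio} = 79/6 + (1/3)p_{Streamly}.
The reaction-function slope is 1/3, so a 6-unit rise in p_{Streamly} moves p_{Vidio} by 1/3 × 6 = 2. Vidio's best response rises — the actions are strategic complements.

2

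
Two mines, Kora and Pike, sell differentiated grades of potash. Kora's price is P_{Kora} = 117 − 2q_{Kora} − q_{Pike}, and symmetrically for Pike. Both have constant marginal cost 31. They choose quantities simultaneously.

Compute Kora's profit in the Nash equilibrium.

Mine Kora's profit: π = q_{Kora}(117 − 2q_{Kora} − q_{Pike}) − 31q_{Kora}.
∂π/∂q_{Kora} = 86 − 4q_{Kora} − q_{Pike} = 0 ⇒ q_{Kora} = 21.5 − 0.25q_{Pike}.
The game is symmetric, so in equilibrium q_{Pike} = q_{Kora}: the reaction function gives 1.25q_{Kora} = 21.5, hence q_{Kora} = 17.2.
P_{Kora} = 117 − 2·17.2 − 17.2 = 65.4.
Profit = (65.4 − 31)·17.2 = 591.68.

591.68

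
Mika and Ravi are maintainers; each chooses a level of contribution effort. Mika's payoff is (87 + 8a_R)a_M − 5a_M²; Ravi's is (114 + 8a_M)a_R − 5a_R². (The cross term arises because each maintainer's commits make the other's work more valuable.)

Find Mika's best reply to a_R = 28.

31.1

Expanding Mika's payoff: 87a_M + 8a_Ra_M − 5a_M².
∂π/∂a_M = 87 + 8a_R − 10a_M = 0, so a_M = 8.7 + 0.8a_R.
At a_R = 28: a_M = 8.7 + 0.8·28 = 31.1.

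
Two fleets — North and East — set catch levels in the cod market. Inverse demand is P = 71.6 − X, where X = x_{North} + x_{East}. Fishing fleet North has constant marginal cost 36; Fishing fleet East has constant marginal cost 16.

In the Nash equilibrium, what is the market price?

Fishing fleet North's profit: π = x_{North}(71.6 − (x_{North} + x_{East})) − 36x_{North}.
∂π/∂x_{North} = 35.6 − 2x_{North} − x_{East} = 0, so x_{North} = 17.8 − 0.5x_{East}.
By the same steps for East: x_{East} = 27.8 − 0.5x_{North}.
Substituting the second reaction function into the first: x_{North} = 17.8 − 0.5(27.8 − 0.5x_{North}), which gives 0.75x_{North} = 3.9 ⇒ x_{North} = 5.2.
Then x_{East} = 27.8 − 0.5·5.2 = 25.2.
Equilibrium price: P = 71.6 − 30.4 = 41.2.

41.2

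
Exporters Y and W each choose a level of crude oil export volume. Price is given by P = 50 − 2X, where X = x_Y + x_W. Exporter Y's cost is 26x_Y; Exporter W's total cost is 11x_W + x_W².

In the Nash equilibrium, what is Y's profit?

Exporter Y's profit: π = x_Y(50 − 2(x_Y + x_W)) − 26x_Y.
∂π/∂x_Y = 24 − 4x_Y − 2x_W = 0, so x_Y = 6 − 0.5x_W.
For W: ∂π/∂x_W = 39 − 6x_W − 2x_Y = 0 ⇒ x_W = 6.5 − (1/3)x_Y.
Substituting the second reaction function into the first: x_Y = 6 − 0.5(6.5 − (1/3)x_Y), which gives (5/6)x_Y = 2.75 ⇒ x_Y = 3.3.
Then x_W = 6.5 − (1/3)·3.3 = 5.4.
Price P = 50 − 2·8.7 = 32.6.
Y's profit: (32.6 − 26)·3.3 = 21.78.

21.78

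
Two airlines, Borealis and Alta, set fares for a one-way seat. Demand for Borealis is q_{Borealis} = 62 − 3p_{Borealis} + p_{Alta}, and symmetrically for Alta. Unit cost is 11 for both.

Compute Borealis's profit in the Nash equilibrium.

Borealis's profit: π = (p_{Borealis} − 11)(62 − 3p_{Borealis} + p_{Alta}).
∂π/∂p_{Borealis} = 95 − 6p_{Borealis} + p_{Alta} = 0 ⇒ p_{Borealis} = 95/6 + (1/6)p_{Alta}.
Setting p_{Borealis} = p_{Alta} in the reaction function: p_{Borealis} = 95/6 + (1/6)p_{Borealis}, so p_{Borealis} = (95/6) / (5/6) = 19.
q_{Borealis} = 62 − 3·19 + 19 = 24.
Profit = (19 − 11)·24 = 192.

192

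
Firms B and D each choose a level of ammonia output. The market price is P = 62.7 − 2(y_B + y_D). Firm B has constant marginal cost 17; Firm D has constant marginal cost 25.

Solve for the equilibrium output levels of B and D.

Firm B's profit: π = y_B(62.7 − 2(y_B + y_D)) − 17y_B.
∂π/∂y_B = 45.7 − 4y_B − 2y_D = 0, so y_B = 11.425 − 0.5y_D.
By the same steps for D: y_D = 9.425 − 0.5y_B.
Solving the two reaction functions simultaneously: (1 − (−0.5)(−0.5))y_B = 11.425 − 0.5·9.425, so 0.75y_B = 6.7125 and y_B = 8.95.
Then y_D = 9.425 − 0.5·8.95 = 4.95.

8.95, 4.95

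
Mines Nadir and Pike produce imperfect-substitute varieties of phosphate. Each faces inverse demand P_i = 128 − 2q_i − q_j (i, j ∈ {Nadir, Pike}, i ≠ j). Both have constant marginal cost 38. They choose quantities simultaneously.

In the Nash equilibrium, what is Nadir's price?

Mine Nadir's profit: π = q_{Nadir}(128 − 2q_{Nadir} − q_{Pike}) − 38q_{Nadir}.
∂π/∂q_{Nadir} = 90 − 4q_{Nadir} − q_{Pike} = 0 ⇒ q_{Nadir} = 22.5 − 0.25q_{Pike}.
Setting q_{Nadir} = q_{Pike} in the reaction function: q_{Nadir} = 22.5 − 0.25q_{Nadir}, so q_{Nadir} = 22.5 / 1.25 = 18.
P_{Nadir} = 128 − 2·18 − 18 = 74.

74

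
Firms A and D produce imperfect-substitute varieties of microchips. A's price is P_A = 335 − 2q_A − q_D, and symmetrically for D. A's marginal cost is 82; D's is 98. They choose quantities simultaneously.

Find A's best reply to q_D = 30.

Firm A's profit: π = q_A(335 − 2q_A − q_D) − 82q_A.
∂π/∂q_A = 253 − 4q_A − q_D = 0 ⇒ q_A = 63.25 − 0.25q_D.
At q_D = 30: q_A = 63.25 − 0.25·30 = 55.75.

55.75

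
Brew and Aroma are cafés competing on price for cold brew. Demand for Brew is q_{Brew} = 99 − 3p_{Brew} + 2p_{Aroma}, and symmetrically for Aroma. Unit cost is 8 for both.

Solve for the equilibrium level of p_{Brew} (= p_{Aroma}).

Brew's profit: π = (p_{Brew} − 8)(99 − 3p_{Brew} + 2p_{Aroma}).
∂π/∂p_{Brew} = 123 − 6p_{Brew} + 2p_{Aroma} = 0 ⇒ p_{Brew} = 20.5 + (1/3)p_{Aroma}.
The game is symmetric, so in equilibrium p_{Aroma} = p_{Brew}: the reaction function gives (2/3)p_{Brew} = 20.5, hence p_{Brew} = 30.75.

30.75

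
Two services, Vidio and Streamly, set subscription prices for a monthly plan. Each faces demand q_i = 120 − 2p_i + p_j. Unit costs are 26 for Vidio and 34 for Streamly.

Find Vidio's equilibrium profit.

2099.52

Vidio's profit: π = (p_{Vidio} − 26)(120 − 2p_{Vidio} + p_{Streamly}).
∂π/∂p_{Vidio} = 172 − 4p_{Vidio} + p_{Streamly} = 0 ⇒ p_{Vidio} = 43 + 0.25p_{Streamly}.
Similarly p_{Streamly} = 47 + 0.25p_{Vidio}.
Solving the two reaction functions simultaneously: (1 − (0.25)(0.25))p_{Vidio} = 43 + 0.25·47, so 0.9375p_{Vidio} = 54.75 and p_{Vidio} = 58.4.
Then p_{Streamly} = 47 + 0.25·58.4 = 61.6.
q_{Vidio} = 120 − 2·58.4 + 61.6 = 64.8.
Profit = (58.4 − 26)·64.8 = 2099.52.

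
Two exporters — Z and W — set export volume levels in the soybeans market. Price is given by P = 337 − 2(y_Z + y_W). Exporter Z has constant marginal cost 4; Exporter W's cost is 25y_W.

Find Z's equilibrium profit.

Exporter Z's profit: π = y_Z(337 − 2(y_Z + y_W)) − 4y_Z.
∂π/∂y_Z = 333 − 4y_Z − 2y_W = 0, so y_Z = 83.25 − 0.5y_W.
By the same steps for W: y_W = 78 − 0.5y_Z.
Solving the two reaction functions simultaneously: (1 − (−0.5)(−0.5))y_Z = 83.25 − 0.5·78, so 0.75y_Z = 44.25 and y_Z = 59.
Then y_W = 78 − 0.5·59 = 48.5.
Price P = 337 − 2·107.5 = 122.
Z's profit: (122 − 4)·59 = 6962.

6962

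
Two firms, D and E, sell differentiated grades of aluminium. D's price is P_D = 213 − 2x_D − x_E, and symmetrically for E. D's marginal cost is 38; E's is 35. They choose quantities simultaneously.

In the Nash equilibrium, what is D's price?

107.6

Firm D's profit: π = x_D(213 − 2x_D − x_E) − 38x_D.
∂π/∂x_D = 175 − 4x_D − x_E = 0 ⇒ x_D = 43.75 − 0.25x_E.
Similarly x_E = 44.5 − 0.25x_D.
Substituting the second reaction function into the first: x_D = 43.75 − 0.25(44.5 − 0.25x_D), which gives 0.9375x_D = 32.625 ⇒ x_D = 34.8.
Then x_E = 44.5 − 0.25·34.8 = 35.8.
P_D = 213 − 2·34.8 − 35.8 = 107.6.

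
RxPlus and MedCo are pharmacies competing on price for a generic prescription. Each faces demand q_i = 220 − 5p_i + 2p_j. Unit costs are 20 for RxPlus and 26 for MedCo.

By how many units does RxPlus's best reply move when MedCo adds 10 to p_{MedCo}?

2

RxPlus's profit: π = (p_{RxPlus} − 20)(220 − 5p_{RxPlus} + 2p_{MedCo}).
∂π/∂p_{RxPlus} = 320 − 10p_{RxPlus} + 2p_{MedCo} = 0 ⇒ p_{RxPlus} = 32 + 0.2p_{MedCo}.
The reaction-function slope is 0.2, so a 10-unit rise in p_{MedCo} moves p_{RxPlus} by 0.2 × 10 = 2. RxPlus's best response rises — the actions are strategic complements.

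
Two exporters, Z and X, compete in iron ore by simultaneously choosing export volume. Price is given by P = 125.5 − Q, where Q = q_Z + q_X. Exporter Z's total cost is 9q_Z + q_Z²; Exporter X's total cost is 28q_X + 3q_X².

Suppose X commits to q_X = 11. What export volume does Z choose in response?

Exporter Z's profit: π = q_Z(125.5 − (q_Z + q_X)) − 9q_Z − q_Z².
∂π/∂q_Z = 116.5 − 4q_Z − q_X = 0, so q_Z = 29.125 − 0.25q_X.
At q_X = 11: q_Z = 29.125 − 0.25·11 = 26.375.

26.375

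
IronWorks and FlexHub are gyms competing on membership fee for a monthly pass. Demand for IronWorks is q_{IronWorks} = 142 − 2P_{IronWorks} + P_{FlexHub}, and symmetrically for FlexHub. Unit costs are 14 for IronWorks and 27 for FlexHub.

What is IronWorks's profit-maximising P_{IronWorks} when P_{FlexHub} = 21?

IronWorks's profit: π = (P_{IronWorks} − 14)(142 − 2P_{IronWorks} + P_{FlexHub}).
∂π/∂P_{IronWorks} = 170 − 4P_{IronWorks} + P_{FlexHub} = 0 ⇒ P_{IronWorks} = 42.5 + 0.25P_{FlexHub}.
At P_{FlexHub} = 21: P_{IronWorks} = 42.5 + 0.25·21 = 47.75.

47.75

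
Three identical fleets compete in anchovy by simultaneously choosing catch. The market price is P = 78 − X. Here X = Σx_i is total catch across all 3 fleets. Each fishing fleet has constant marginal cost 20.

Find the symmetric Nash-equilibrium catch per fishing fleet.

A representative fishing fleet's profit is π_i = x_i(78 − X) − 20x_i, with X = x_i + Σ_{j≠i} x_j.
First-order condition: 58 − 2x_i − Σ_{j≠i} x_j = 0.
Imposing symmetry (x_j = x for all j) turns Σ_{j≠i} x_j into 2x, so 58 = 4x and x = 14.5.

14.5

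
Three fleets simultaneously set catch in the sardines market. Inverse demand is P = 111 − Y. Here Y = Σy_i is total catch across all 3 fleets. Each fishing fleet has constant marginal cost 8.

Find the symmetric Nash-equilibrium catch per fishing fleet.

A representative fishing fleet's profit is π_i = y_i(111 − Y) − 8y_i, with Y = y_i + Σ_{j≠i} y_j.
First-order condition: 103 − 2y_i − Σ_{j≠i} y_j = 0.
Imposing symmetry (y_j = y for all j) turns Σ_{j≠i} y_j into 2y, so 103 = 4y and y = 25.75.

25.75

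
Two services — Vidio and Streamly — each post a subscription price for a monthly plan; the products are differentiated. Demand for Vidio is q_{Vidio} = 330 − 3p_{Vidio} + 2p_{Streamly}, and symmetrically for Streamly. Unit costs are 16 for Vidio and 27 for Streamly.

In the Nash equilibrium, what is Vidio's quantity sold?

Vidio's profit: π = (p_{Vidio} − 16)(330 − 3p_{Vidio} + 2p_{Streamly}).
∂π/∂p_{Vidio} = 378 − 6p_{Vidio} + 2p_{Streamly} = 0 ⇒ p_{Vidio} = 63 + (1/3)p_{Streamly}.
Similarly p_{Streamly} = 68.5 + (1/3)p_{Vidio}.
Substituting the second reaction function into the first: p_{Vidio} = 63 + (1/3)(68.5 + (1/3)p_{Vidio}), which gives (8/9)p_{Vidio} = 515/6 ⇒ p_{Vidio} = 96.5625.
Then p_{Streamly} = 68.5 + (1/3)·96.5625 = 100.6875.
q_{Vidio} = 330 − 3·96.5625 + 2·100.6875 = 241.6875.

241.6875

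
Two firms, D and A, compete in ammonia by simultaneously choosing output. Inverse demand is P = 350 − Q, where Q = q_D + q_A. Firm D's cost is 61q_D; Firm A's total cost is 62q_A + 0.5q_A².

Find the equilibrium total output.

173.2

Firm D's profit: π = q_D(350 − (q_D + q_A)) − 61q_D.
∂π/∂q_D = 289 − 2q_D − q_A = 0, so q_D = 144.5 − 0.5q_A.
For A: ∂π/∂q_A = 288 − 3q_A − q_D = 0 ⇒ q_A = 96 − (1/3)q_D.
Substituting the second reaction function into the first: q_D = 144.5 − 0.5(96 − (1/3)q_D), which gives (5/6)q_D = 96.5 ⇒ q_D = 115.8.
Then q_A = 96 − (1/3)·115.8 = 57.4.
Total output: 115.8 + 57.4 = 173.2.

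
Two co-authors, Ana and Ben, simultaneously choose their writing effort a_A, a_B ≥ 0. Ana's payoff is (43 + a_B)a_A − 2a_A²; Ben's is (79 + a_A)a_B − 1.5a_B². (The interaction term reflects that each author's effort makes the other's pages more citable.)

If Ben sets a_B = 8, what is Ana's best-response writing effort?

Expanding Ana's payoff: 43a_A + a_Ba_A − 2a_A².
∂π/∂a_A = 43 + a_B − 4a_A = 0, so a_A = 10.75 + 0.25a_B.
At a_B = 8: a_A = 10.75 + 0.25·8 = 12.75.

12.75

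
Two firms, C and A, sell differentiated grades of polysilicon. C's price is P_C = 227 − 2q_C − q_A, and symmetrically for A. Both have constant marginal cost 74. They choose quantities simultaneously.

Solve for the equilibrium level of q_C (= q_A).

30.6

Firm C's profit: π = q_C(227 − 2q_C − q_A) − 74q_C.
∂π/∂q_C = 153 − 4q_C − q_A = 0 ⇒ q_C = 38.25 − 0.25q_A.
The game is symmetric, so in equilibrium q_A = q_C: the reaction function gives 1.25q_C = 38.25, hence q_C = 30.6.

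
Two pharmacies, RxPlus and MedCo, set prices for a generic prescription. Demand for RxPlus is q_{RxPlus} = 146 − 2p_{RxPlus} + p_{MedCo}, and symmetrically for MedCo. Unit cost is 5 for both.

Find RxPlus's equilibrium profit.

RxPlus's profit: π = (p_{RxPlus} − 5)(146 − 2p_{RxPlus} + p_{MedCo}).
∂π/∂p_{RxPlus} = 156 − 4p_{RxPlus} + p_{MedCo} = 0 ⇒ p_{RxPlus} = 39 + 0.25p_{MedCo}.
The game is symmetric, so in equilibrium p_{MedCo} = p_{RxPlus}: the reaction function gives 0.75p_{RxPlus} = 39, hence p_{RxPlus} = 52.
q_{RxPlus} = 146 − 2·52 + 52 = 94.
Profit = (52 − 5)·94 = 4418.

4418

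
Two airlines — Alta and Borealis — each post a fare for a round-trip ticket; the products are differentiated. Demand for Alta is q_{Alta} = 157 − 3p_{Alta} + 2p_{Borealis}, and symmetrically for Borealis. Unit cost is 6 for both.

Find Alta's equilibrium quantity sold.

Alta's profit: π = (p_{Alta} − 6)(157 − 3p_{Alta} + 2p_{Borealis}).
∂π/∂p_{Alta} = 175 − 6p_{Alta} + 2p_{Borealis} = 0 ⇒ p_{Alta} = 175/6 + (1/3)p_{Borealis}.
Setting p_{Alta} = p_{Borealis} in the reaction function: p_{Alta} = 175/6 + (1/3)p_{Alta}, so p_{Alta} = (175/6) / (2/3) = 43.75.
q_{Alta} = 157 − 3·43.75 + 2·43.75 = 113.25.

113.25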